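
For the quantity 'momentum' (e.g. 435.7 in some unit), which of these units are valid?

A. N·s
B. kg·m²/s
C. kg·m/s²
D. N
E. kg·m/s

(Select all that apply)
A, E

momentum has SI base units: kg * m / s

Checking each option against kg * m / s:
  A. N·s: ✓ matches
  B. kg·m²/s: ✗ does not match
  C. kg·m/s²: ✗ does not match
  D. N: ✗ does not match
  E. kg·m/s: ✓ matches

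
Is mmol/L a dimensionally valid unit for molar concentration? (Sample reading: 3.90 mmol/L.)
Yes

molar concentration has SI base units: mol / m^3
mmol/L reduces to the same SI base units, so it is a valid unit for molar concentration.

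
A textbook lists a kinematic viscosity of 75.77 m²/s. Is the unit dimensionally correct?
Yes

kinematic viscosity has SI base units: m^2 / s
m²/s reduces to the same SI base units, so it is a valid unit for kinematic viscosity.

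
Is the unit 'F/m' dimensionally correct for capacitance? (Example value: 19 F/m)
No

capacitance has SI base units: A^2 * s^4 / (kg * m^2)
F/m does NOT reduce to A^2 * s^4 / (kg * m^2); a valid unit for capacitance would be e.g. F.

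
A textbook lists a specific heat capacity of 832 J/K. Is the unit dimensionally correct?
No

specific heat capacity has SI base units: m^2 / (s^2 * K)
J/K does NOT reduce to m^2 / (s^2 * K); a valid unit for specific heat capacity would be e.g. J/(kg·K).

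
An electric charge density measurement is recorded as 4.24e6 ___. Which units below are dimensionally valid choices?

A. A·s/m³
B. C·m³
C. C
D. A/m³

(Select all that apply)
A

electric charge density has SI base units: A * s / m^3

Checking each option against A * s / m^3:
  A. A·s/m³: ✓ matches
  B. C·m³: ✗ does not match
  C. C: ✗ does not match
  D. A/m³: ✗ does not match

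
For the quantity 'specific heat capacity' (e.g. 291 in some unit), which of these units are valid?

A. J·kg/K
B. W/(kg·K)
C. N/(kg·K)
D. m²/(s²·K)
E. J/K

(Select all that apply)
D

specific heat capacity has SI base units: m^2 / (s^2 * K)

Checking each option against m^2 / (s^2 * K):
  A. J·kg/K: ✗ does not match
  B. W/(kg·K): ✗ does not match
  C. N/(kg·K): ✗ does not match
  D. m²/(s²·K): ✓ matches
  E. J/K: ✗ does not match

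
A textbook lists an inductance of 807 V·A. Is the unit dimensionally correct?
No

inductance has SI base units: kg * m^2 / (A^2 * s^2)
V·A does NOT reduce to kg * m^2 / (A^2 * s^2); a valid unit for inductance would be e.g. H.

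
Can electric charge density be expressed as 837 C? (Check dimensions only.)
No

electric charge density has SI base units: A * s / m^3
C does NOT reduce to A * s / m^3; a valid unit for electric charge density would be e.g. C/m³.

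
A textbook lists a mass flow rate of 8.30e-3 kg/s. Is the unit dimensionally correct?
Yes

mass flow rate has SI base units: kg / s
kg/s reduces to the same SI base units, so it is a valid unit for mass flow rate.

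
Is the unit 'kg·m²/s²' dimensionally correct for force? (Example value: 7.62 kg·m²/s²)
No

force has SI base units: kg * m / s^2
kg·m²/s² does NOT reduce to kg * m / s^2; a valid unit for force would be e.g. N.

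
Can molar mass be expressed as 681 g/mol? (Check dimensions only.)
Yes

molar mass has SI base units: kg / mol
g/mol reduces to the same SI base units, so it is a valid unit for molar mass.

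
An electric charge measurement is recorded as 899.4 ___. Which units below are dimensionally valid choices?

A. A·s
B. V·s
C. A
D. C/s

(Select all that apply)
A

electric charge has SI base units: A * s

Checking each option against A * s:
  A. A·s: ✓ matches
  B. V·s: ✗ does not match
  C. A: ✗ does not match
  D. C/s: ✗ does not match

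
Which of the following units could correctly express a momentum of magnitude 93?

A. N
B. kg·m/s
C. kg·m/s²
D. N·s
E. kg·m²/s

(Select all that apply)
B, D

momentum has SI base units: kg * m / s

Checking each option against kg * m / s:
  A. N: ✗ does not match
  B. kg·m/s: ✓ matches
  C. kg·m/s²: ✗ does not match
  D. N·s: ✓ matches
  E. kg·m²/s: ✗ does not match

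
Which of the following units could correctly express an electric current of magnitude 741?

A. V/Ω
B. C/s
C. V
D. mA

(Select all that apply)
A, B, D

electric current has SI base units: A

Checking each option against A:
  A. V/Ω: ✓ matches
  B. C/s: ✓ matches
  C. V: ✗ does not match
  D. mA: ✓ matches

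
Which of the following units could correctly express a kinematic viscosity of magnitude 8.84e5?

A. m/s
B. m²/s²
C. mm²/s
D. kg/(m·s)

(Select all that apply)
C

kinematic viscosity has SI base units: m^2 / s

Checking each option against m^2 / s:
  A. m/s: ✗ does not match
  B. m²/s²: ✗ does not match
  C. mm²/s: ✓ matches
  D. kg/(m·s): ✗ does not match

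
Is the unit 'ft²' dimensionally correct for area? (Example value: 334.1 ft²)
Yes

area has SI base units: m^2
ft² reduces to the same SI base units, so it is a valid unit for area.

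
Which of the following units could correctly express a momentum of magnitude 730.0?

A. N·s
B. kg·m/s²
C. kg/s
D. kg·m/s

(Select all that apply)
A, D

momentum has SI base units: kg * m / s

Checking each option against kg * m / s:
  A. N·s: ✓ matches
  B. kg·m/s²: ✗ does not match
  C. kg/s: ✗ does not match
  D. kg·m/s: ✓ matches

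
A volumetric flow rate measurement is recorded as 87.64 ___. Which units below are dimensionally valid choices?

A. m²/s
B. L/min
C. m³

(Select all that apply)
B

volumetric flow rate has SI base units: m^3 / s

Checking each option against m^3 / s:
  A. m²/s: ✗ does not match
  B. L/min: ✓ matches
  C. m³: ✗ does not match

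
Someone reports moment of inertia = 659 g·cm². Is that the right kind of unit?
Yes

moment of inertia has SI base units: kg * m^2
g·cm² reduces to the same SI base units, so it is a valid unit for moment of inertia.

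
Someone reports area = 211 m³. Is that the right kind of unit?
No

area has SI base units: m^2
m³ does NOT reduce to m^2; a valid unit for area would be e.g. m².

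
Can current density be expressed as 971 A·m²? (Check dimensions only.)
No

current density has SI base units: A / m^2
A·m² does NOT reduce to A / m^2; a valid unit for current density would be e.g. A/m².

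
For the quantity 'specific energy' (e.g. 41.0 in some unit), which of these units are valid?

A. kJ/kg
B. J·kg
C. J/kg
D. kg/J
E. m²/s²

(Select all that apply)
A, C, E

specific energy has SI base units: m^2 / s^2

Checking each option against m^2 / s^2:
  A. kJ/kg: ✓ matches
  B. J·kg: ✗ does not match
  C. J/kg: ✓ matches
  D. kg/J: ✗ does not match
  E. m²/s²: ✓ matches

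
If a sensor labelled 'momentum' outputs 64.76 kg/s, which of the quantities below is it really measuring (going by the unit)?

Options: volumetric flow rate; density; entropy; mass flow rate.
mass flow rate

momentum should have units dimensionally equivalent to kg * m / s (e.g. kg·m/s).
The given unit 'kg/s' reduces to kg / s. Of the listed options, that is the dimensionality of mass flow rate.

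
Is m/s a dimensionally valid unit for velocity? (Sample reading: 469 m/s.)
Yes

velocity has SI base units: m / s
m/s reduces to the same SI base units, so it is a valid unit for velocity.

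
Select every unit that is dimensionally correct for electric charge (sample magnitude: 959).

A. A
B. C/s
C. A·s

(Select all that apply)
C

electric charge has SI base units: A * s

Checking each option against A * s:
  A. A: ✗ does not match
  B. C/s: ✗ does not match
  C. A·s: ✓ matches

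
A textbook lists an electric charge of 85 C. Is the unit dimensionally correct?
Yes

electric charge has SI base units: A * s
C reduces to the same SI base units, so it is a valid unit for electric charge.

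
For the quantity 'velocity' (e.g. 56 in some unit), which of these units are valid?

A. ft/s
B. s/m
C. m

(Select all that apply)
A

velocity has SI base units: m / s

Checking each option against m / s:
  A. ft/s: ✓ matches
  B. s/m: ✗ does not match
  C. m: ✗ does not match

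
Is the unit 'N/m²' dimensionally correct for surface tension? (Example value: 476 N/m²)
No

surface tension has SI base units: kg / s^2
N/m² does NOT reduce to kg / s^2; a valid unit for surface tension would be e.g. N/m.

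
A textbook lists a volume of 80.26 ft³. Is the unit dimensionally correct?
Yes

volume has SI base units: m^3
ft³ reduces to the same SI base units, so it is a valid unit for volume.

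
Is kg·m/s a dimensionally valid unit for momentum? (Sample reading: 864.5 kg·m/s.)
Yes

momentum has SI base units: kg * m / s
kg·m/s reduces to the same SI base units, so it is a valid unit for momentum.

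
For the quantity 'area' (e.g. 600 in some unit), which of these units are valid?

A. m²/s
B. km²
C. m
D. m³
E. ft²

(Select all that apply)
B, E

area has SI base units: m^2

Checking each option against m^2:
  A. m²/s: ✗ does not match
  B. km²: ✓ matches
  C. m: ✗ does not match
  D. m³: ✗ does not match
  E. ft²: ✓ matches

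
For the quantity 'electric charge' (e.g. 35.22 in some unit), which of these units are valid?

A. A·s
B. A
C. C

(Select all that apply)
A, C

electric charge has SI base units: A * s

Checking each option against A * s:
  A. A·s: ✓ matches
  B. A: ✗ does not match
  C. C: ✓ matches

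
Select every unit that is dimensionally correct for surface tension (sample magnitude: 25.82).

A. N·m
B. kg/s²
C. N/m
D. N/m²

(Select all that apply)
B, C

surface tension has SI base units: kg / s^2

Checking each option against kg / s^2:
  A. N·m: ✗ does not match
  B. kg/s²: ✓ matches
  C. N/m: ✓ matches
  D. N/m²: ✗ does not match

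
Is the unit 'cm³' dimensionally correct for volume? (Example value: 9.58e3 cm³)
Yes

volume has SI base units: m^3
cm³ reduces to the same SI base units, so it is a valid unit for volume.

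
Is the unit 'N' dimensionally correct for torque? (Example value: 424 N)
No

torque has SI base units: kg * m^2 / s^2
N does NOT reduce to kg * m^2 / s^2; a valid unit for torque would be e.g. N·m.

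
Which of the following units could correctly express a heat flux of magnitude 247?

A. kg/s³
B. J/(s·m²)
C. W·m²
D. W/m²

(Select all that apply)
A, B, D

heat flux has SI base units: kg / s^3

Checking each option against kg / s^3:
  A. kg/s³: ✓ matches
  B. J/(s·m²): ✓ matches
  C. W·m²: ✗ does not match
  D. W/m²: ✓ matches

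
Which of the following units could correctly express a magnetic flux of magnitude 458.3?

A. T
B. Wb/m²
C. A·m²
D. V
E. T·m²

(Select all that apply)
E

magnetic flux has SI base units: kg * m^2 / (A * s^2)

Checking each option against kg * m^2 / (A * s^2):
  A. T: ✗ does not match
  B. Wb/m²: ✗ does not match
  C. A·m²: ✗ does not match
  D. V: ✗ does not match
  E. T·m²: ✓ matches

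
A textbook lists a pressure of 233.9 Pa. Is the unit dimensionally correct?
Yes

pressure has SI base units: kg / (m * s^2)
Pa reduces to the same SI base units, so it is a valid unit for pressure.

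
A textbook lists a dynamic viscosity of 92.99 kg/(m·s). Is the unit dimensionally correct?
Yes

dynamic viscosity has SI base units: kg / (m * s)
kg/(m·s) reduces to the same SI base units, so it is a valid unit for dynamic viscosity.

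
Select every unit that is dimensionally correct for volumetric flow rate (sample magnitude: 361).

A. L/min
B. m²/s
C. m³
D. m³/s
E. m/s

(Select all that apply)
A, D

volumetric flow rate has SI base units: m^3 / s

Checking each option against m^3 / s:
  A. L/min: ✓ matches
  B. m²/s: ✗ does not match
  C. m³: ✗ does not match
  D. m³/s: ✓ matches
  E. m/s: ✗ does not match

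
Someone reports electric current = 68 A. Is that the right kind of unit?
Yes

electric current has SI base units: A
A reduces to the same SI base units, so it is a valid unit for electric current.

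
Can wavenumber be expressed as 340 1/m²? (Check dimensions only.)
No

wavenumber has SI base units: 1 / m
1/m² does NOT reduce to 1 / m; a valid unit for wavenumber would be e.g. 1/m.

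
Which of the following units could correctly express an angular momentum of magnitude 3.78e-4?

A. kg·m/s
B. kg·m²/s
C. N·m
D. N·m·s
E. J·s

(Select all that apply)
B, D, E

angular momentum has SI base units: kg * m^2 / s

Checking each option against kg * m^2 / s:
  A. kg·m/s: ✗ does not match
  B. kg·m²/s: ✓ matches
  C. N·m: ✗ does not match
  D. N·m·s: ✓ matches
  E. J·s: ✓ matches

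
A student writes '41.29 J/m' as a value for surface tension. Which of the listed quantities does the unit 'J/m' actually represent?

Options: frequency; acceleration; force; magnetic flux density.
force

surface tension should have units dimensionally equivalent to kg / s^2 (e.g. N/m).
The given unit 'J/m' reduces to kg * m / s^2. Of the listed options, that is the dimensionality of force.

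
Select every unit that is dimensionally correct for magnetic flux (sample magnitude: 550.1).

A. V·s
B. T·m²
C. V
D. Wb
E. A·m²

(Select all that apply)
A, B, D

magnetic flux has SI base units: kg * m^2 / (A * s^2)

Checking each option against kg * m^2 / (A * s^2):
  A. V·s: ✓ matches
  B. T·m²: ✓ matches
  C. V: ✗ does not match
  D. Wb: ✓ matches
  E. A·m²: ✗ does not match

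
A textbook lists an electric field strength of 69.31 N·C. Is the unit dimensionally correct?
No

electric field strength has SI base units: kg * m / (A * s^3)
N·C does NOT reduce to kg * m / (A * s^3); a valid unit for electric field strength would be e.g. V/m.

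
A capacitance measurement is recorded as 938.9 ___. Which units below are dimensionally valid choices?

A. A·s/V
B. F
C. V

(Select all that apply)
A, B

capacitance has SI base units: A^2 * s^4 / (kg * m^2)

Checking each option against A^2 * s^4 / (kg * m^2):
  A. A·s/V: ✓ matches
  B. F: ✓ matches
  C. V: ✗ does not match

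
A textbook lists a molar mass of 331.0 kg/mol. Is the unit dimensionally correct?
Yes

molar mass has SI base units: kg / mol
kg/mol reduces to the same SI base units, so it is a valid unit for molar mass.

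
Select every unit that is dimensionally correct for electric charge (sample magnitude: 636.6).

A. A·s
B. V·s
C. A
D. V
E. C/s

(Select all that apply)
A

electric charge has SI base units: A * s

Checking each option against A * s:
  A. A·s: ✓ matches
  B. V·s: ✗ does not match
  C. A: ✗ does not match
  D. V: ✗ does not match
  E. C/s: ✗ does not match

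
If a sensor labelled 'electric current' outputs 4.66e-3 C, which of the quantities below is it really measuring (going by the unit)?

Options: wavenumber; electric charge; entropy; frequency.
electric charge

electric current should have units dimensionally equivalent to A (e.g. A).
The given unit 'C' reduces to A * s. Of the listed options, that is the dimensionality of electric charge.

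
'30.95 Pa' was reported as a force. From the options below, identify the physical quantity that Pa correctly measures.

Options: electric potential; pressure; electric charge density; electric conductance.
pressure

force should have units dimensionally equivalent to kg * m / s^2 (e.g. N).
The given unit 'Pa' reduces to kg / (m * s^2). Of the listed options, that is the dimensionality of pressure.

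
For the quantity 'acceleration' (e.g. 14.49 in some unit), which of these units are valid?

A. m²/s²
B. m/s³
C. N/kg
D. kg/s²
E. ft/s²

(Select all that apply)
C, E

acceleration has SI base units: m / s^2

Checking each option against m / s^2:
  A. m²/s²: ✗ does not match
  B. m/s³: ✗ does not match
  C. N/kg: ✓ matches
  D. kg/s²: ✗ does not match
  E. ft/s²: ✓ matches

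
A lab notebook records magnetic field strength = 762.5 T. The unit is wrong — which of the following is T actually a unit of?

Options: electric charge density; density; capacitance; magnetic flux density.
magnetic flux density

magnetic field strength should have units dimensionally equivalent to A / m (e.g. A/m).
The given unit 'T' reduces to kg / (A * s^2). Of the listed options, that is the dimensionality of magnetic flux density.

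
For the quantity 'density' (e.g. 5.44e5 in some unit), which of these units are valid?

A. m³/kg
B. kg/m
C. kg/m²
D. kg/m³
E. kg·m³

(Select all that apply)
D

density has SI base units: kg / m^3

Checking each option against kg / m^3:
  A. m³/kg: ✗ does not match
  B. kg/m: ✗ does not match
  C. kg/m²: ✗ does not match
  D. kg/m³: ✓ matches
  E. kg·m³: ✗ does not match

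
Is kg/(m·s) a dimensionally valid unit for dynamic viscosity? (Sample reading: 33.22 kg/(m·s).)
Yes

dynamic viscosity has SI base units: kg / (m * s)
kg/(m·s) reduces to the same SI base units, so it is a valid unit for dynamic viscosity.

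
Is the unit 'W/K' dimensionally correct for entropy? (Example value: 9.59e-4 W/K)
No

entropy has SI base units: kg * m^2 / (s^2 * K)
W/K does NOT reduce to kg * m^2 / (s^2 * K); a valid unit for entropy would be e.g. J/K.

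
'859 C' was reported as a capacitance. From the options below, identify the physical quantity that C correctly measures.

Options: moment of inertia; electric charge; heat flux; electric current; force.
electric charge

capacitance should have units dimensionally equivalent to A^2 * s^4 / (kg * m^2) (e.g. F).
The given unit 'C' reduces to A * s. Of the listed options, that is the dimensionality of electric charge.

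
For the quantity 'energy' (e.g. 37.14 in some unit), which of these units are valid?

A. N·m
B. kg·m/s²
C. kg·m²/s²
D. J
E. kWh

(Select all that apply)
A, C, D, E

energy has SI base units: kg * m^2 / s^2

Checking each option against kg * m^2 / s^2:
  A. N·m: ✓ matches
  B. kg·m/s²: ✗ does not match
  C. kg·m²/s²: ✓ matches
  D. J: ✓ matches
  E. kWh: ✓ matches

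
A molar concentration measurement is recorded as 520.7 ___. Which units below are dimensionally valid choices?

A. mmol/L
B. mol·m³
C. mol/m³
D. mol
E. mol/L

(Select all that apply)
A, C, E

molar concentration has SI base units: mol / m^3

Checking each option against mol / m^3:
  A. mmol/L: ✓ matches
  B. mol·m³: ✗ does not match
  C. mol/m³: ✓ matches
  D. mol: ✗ does not match
  E. mol/L: ✓ matches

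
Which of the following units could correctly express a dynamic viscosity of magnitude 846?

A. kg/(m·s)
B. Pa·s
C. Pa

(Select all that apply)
A, B

dynamic viscosity has SI base units: kg / (m * s)

Checking each option against kg / (m * s):
  A. kg/(m·s): ✓ matches
  B. Pa·s: ✓ matches
  C. Pa: ✗ does not match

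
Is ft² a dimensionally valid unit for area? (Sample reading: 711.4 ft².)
Yes

area has SI base units: m^2
ft² reduces to the same SI base units, so it is a valid unit for area.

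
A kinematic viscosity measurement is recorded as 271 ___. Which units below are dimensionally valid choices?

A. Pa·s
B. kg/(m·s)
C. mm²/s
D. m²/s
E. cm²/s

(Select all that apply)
C, D, E

kinematic viscosity has SI base units: m^2 / s

Checking each option against m^2 / s:
  A. Pa·s: ✗ does not match
  B. kg/(m·s): ✗ does not match
  C. mm²/s: ✓ matches
  D. m²/s: ✓ matches
  E. cm²/s: ✓ matches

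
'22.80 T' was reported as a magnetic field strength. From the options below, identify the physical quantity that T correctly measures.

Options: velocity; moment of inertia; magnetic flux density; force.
magnetic flux density

magnetic field strength should have units dimensionally equivalent to A / m (e.g. A/m).
The given unit 'T' reduces to kg / (A * s^2). Of the listed options, that is the dimensionality of magnetic flux density.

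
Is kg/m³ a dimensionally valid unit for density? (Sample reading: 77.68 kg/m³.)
Yes

density has SI base units: kg / m^3
kg/m³ reduces to the same SI base units, so it is a valid unit for density.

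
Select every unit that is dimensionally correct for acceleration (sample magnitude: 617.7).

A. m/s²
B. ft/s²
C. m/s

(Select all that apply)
A, B

acceleration has SI base units: m / s^2

Checking each option against m / s^2:
  A. m/s²: ✓ matches
  B. ft/s²: ✓ matches
  C. m/s: ✗ does not match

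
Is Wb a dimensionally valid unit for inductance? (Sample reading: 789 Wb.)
No

inductance has SI base units: kg * m^2 / (A^2 * s^2)
Wb does NOT reduce to kg * m^2 / (A^2 * s^2); a valid unit for inductance would be e.g. H.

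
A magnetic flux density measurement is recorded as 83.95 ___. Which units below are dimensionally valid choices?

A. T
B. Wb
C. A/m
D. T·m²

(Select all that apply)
A

magnetic flux density has SI base units: kg / (A * s^2)

Checking each option against kg / (A * s^2):
  A. T: ✓ matches
  B. Wb: ✗ does not match
  C. A/m: ✗ does not match
  D. T·m²: ✗ does not match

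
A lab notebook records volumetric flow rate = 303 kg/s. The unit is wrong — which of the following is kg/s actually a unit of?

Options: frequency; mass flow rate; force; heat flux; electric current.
mass flow rate

volumetric flow rate should have units dimensionally equivalent to m^3 / s (e.g. m³/s).
The given unit 'kg/s' reduces to kg / s. Of the listed options, that is the dimensionality of mass flow rate.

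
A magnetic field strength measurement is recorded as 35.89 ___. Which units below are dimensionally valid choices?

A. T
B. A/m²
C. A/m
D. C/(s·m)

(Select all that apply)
C, D

magnetic field strength has SI base units: A / m

Checking each option against A / m:
  A. T: ✗ does not match
  B. A/m²: ✗ does not match
  C. A/m: ✓ matches
  D. C/(s·m): ✓ matches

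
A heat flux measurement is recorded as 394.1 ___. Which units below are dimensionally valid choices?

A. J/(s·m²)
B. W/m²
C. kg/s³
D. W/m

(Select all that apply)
A, B, C

heat flux has SI base units: kg / s^3

Checking each option against kg / s^3:
  A. J/(s·m²): ✓ matches
  B. W/m²: ✓ matches
  C. kg/s³: ✓ matches
  D. W/m: ✗ does not match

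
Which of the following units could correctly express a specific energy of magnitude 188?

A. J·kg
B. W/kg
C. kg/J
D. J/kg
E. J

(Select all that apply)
D

specific energy has SI base units: m^2 / s^2

Checking each option against m^2 / s^2:
  A. J·kg: ✗ does not match
  B. W/kg: ✗ does not match
  C. kg/J: ✗ does not match
  D. J/kg: ✓ matches
  E. J: ✗ does not match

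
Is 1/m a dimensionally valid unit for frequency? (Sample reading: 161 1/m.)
No

frequency has SI base units: 1 / s
1/m does NOT reduce to 1 / s; a valid unit for frequency would be e.g. Hz.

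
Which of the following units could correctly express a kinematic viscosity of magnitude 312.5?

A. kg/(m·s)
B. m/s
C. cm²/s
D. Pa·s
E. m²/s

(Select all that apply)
C, E

kinematic viscosity has SI base units: m^2 / s

Checking each option against m^2 / s:
  A. kg/(m·s): ✗ does not match
  B. m/s: ✗ does not match
  C. cm²/s: ✓ matches
  D. Pa·s: ✗ does not match
  E. m²/s: ✓ matches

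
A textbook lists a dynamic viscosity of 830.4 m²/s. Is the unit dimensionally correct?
No

dynamic viscosity has SI base units: kg / (m * s)
m²/s does NOT reduce to kg / (m * s); a valid unit for dynamic viscosity would be e.g. Pa·s.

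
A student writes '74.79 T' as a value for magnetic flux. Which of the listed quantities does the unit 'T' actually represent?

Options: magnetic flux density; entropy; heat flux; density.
magnetic flux density

magnetic flux should have units dimensionally equivalent to kg * m^2 / (A * s^2) (e.g. Wb).
The given unit 'T' reduces to kg / (A * s^2). Of the listed options, that is the dimensionality of magnetic flux density.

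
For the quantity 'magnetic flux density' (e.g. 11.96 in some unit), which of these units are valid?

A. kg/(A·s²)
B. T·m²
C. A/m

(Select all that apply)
A

magnetic flux density has SI base units: kg / (A * s^2)

Checking each option against kg / (A * s^2):
  A. kg/(A·s²): ✓ matches
  B. T·m²: ✗ does not match
  C. A/m: ✗ does not match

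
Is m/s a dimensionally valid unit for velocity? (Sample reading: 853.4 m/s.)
Yes

velocity has SI base units: m / s
m/s reduces to the same SI base units, so it is a valid unit for velocity.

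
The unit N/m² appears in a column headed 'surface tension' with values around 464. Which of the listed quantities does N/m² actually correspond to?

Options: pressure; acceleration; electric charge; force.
pressure

surface tension should have units dimensionally equivalent to kg / s^2 (e.g. N/m).
The given unit 'N/m²' reduces to kg / (m * s^2). Of the listed options, that is the dimensionality of pressure.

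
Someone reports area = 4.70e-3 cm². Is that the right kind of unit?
Yes

area has SI base units: m^2
cm² reduces to the same SI base units, so it is a valid unit for area.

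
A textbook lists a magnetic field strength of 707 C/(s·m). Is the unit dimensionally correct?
Yes

magnetic field strength has SI base units: A / m
C/(s·m) reduces to the same SI base units, so it is a valid unit for magnetic field strength.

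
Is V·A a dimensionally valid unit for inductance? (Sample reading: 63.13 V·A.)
No

inductance has SI base units: kg * m^2 / (A^2 * s^2)
V·A does NOT reduce to kg * m^2 / (A^2 * s^2); a valid unit for inductance would be e.g. H.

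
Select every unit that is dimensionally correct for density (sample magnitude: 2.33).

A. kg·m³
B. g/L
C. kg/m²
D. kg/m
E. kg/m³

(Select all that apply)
B, E

density has SI base units: kg / m^3

Checking each option against kg / m^3:
  A. kg·m³: ✗ does not match
  B. g/L: ✓ matches
  C. kg/m²: ✗ does not match
  D. kg/m: ✗ does not match
  E. kg/m³: ✓ matches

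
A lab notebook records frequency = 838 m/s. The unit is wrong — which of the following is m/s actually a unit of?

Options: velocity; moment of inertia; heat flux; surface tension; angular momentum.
velocity

frequency should have units dimensionally equivalent to 1 / s (e.g. Hz).
The given unit 'm/s' reduces to m / s. Of the listed options, that is the dimensionality of velocity.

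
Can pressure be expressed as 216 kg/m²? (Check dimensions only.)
No

pressure has SI base units: kg / (m * s^2)
kg/m² does NOT reduce to kg / (m * s^2); a valid unit for pressure would be e.g. Pa.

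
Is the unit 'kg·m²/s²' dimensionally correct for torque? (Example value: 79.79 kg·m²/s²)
Yes

torque has SI base units: kg * m^2 / s^2
kg·m²/s² reduces to the same SI base units, so it is a valid unit for torque.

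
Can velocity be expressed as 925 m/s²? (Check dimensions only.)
No

velocity has SI base units: m / s
m/s² does NOT reduce to m / s; a valid unit for velocity would be e.g. m/s.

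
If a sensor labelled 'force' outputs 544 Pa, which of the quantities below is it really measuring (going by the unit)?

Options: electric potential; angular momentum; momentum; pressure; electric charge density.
pressure

force should have units dimensionally equivalent to kg * m / s^2 (e.g. N).
The given unit 'Pa' reduces to kg / (m * s^2). Of the listed options, that is the dimensionality of pressure.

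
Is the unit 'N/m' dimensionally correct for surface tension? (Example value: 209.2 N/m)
Yes

surface tension has SI base units: kg / s^2
N/m reduces to the same SI base units, so it is a valid unit for surface tension.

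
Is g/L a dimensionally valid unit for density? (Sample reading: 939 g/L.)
Yes

density has SI base units: kg / m^3
g/L reduces to the same SI base units, so it is a valid unit for density.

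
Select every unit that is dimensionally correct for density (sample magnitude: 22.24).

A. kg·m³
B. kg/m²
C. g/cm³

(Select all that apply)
C

density has SI base units: kg / m^3

Checking each option against kg / m^3:
  A. kg·m³: ✗ does not match
  B. kg/m²: ✗ does not match
  C. g/cm³: ✓ matches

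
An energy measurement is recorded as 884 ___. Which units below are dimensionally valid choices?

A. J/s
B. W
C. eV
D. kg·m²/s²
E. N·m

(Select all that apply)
C, D, E

energy has SI base units: kg * m^2 / s^2

Checking each option against kg * m^2 / s^2:
  A. J/s: ✗ does not match
  B. W: ✗ does not match
  C. eV: ✓ matches
  D. kg·m²/s²: ✓ matches
  E. N·m: ✓ matches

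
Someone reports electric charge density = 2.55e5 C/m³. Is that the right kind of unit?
Yes

electric charge density has SI base units: A * s / m^3
C/m³ reduces to the same SI base units, so it is a valid unit for electric charge density.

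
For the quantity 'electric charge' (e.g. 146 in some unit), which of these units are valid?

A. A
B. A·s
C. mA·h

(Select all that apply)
B, C

electric charge has SI base units: A * s

Checking each option against A * s:
  A. A: ✗ does not match
  B. A·s: ✓ matches
  C. mA·h: ✓ matches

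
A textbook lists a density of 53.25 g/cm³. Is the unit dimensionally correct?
Yes

density has SI base units: kg / m^3
g/cm³ reduces to the same SI base units, so it is a valid unit for density.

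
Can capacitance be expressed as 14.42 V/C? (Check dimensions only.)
No

capacitance has SI base units: A^2 * s^4 / (kg * m^2)
V/C does NOT reduce to A^2 * s^4 / (kg * m^2); a valid unit for capacitance would be e.g. F.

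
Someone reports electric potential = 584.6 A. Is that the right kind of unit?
No

electric potential has SI base units: kg * m^2 / (A * s^3)
A does NOT reduce to kg * m^2 / (A * s^3); a valid unit for electric potential would be e.g. V.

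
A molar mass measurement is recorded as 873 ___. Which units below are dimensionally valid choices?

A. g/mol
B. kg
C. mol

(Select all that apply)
A

molar mass has SI base units: kg / mol

Checking each option against kg / mol:
  A. g/mol: ✓ matches
  B. kg: ✗ does not match
  C. mol: ✗ does not match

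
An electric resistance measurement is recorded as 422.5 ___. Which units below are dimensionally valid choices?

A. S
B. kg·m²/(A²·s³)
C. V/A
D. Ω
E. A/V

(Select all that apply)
B, C, D

electric resistance has SI base units: kg * m^2 / (A^2 * s^3)

Checking each option against kg * m^2 / (A^2 * s^3):
  A. S: ✗ does not match
  B. kg·m²/(A²·s³): ✓ matches
  C. V/A: ✓ matches
  D. Ω: ✓ matches
  E. A/V: ✗ does not match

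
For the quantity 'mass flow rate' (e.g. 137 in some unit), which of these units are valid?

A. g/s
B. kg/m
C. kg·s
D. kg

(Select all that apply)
A

mass flow rate has SI base units: kg / s

Checking each option against kg / s:
  A. g/s: ✓ matches
  B. kg/m: ✗ does not match
  C. kg·s: ✗ does not match
  D. kg: ✗ does not match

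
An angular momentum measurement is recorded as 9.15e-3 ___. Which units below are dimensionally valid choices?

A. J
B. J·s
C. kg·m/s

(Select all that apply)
B

angular momentum has SI base units: kg * m^2 / s

Checking each option against kg * m^2 / s:
  A. J: ✗ does not match
  B. J·s: ✓ matches
  C. kg·m/s: ✗ does not match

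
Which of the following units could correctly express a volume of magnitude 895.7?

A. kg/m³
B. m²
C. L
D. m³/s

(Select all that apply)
C

volume has SI base units: m^3

Checking each option against m^3:
  A. kg/m³: ✗ does not match
  B. m²: ✗ does not match
  C. L: ✓ matches
  D. m³/s: ✗ does not match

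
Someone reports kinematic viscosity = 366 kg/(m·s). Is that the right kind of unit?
No

kinematic viscosity has SI base units: m^2 / s
kg/(m·s) does NOT reduce to m^2 / s; a valid unit for kinematic viscosity would be e.g. m²/s.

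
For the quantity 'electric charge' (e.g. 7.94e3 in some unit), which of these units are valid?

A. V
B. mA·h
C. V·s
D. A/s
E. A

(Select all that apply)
B

electric charge has SI base units: A * s

Checking each option against A * s:
  A. V: ✗ does not match
  B. mA·h: ✓ matches
  C. V·s: ✗ does not match
  D. A/s: ✗ does not match
  E. A: ✗ does not match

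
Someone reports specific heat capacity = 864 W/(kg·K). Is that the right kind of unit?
No

specific heat capacity has SI base units: m^2 / (s^2 * K)
W/(kg·K) does NOT reduce to m^2 / (s^2 * K); a valid unit for specific heat capacity would be e.g. J/(kg·K).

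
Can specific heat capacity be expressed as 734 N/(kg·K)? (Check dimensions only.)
No

specific heat capacity has SI base units: m^2 / (s^2 * K)
N/(kg·K) does NOT reduce to m^2 / (s^2 * K); a valid unit for specific heat capacity would be e.g. J/(kg·K).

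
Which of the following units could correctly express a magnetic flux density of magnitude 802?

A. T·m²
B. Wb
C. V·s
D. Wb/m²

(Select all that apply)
D

magnetic flux density has SI base units: kg / (A * s^2)

Checking each option against kg / (A * s^2):
  A. T·m²: ✗ does not match
  B. Wb: ✗ does not match
  C. V·s: ✗ does not match
  D. Wb/m²: ✓ matches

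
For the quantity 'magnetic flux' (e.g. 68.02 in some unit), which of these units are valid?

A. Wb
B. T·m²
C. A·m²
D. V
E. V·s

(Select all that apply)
A, B, E

magnetic flux has SI base units: kg * m^2 / (A * s^2)

Checking each option against kg * m^2 / (A * s^2):
  A. Wb: ✓ matches
  B. T·m²: ✓ matches
  C. A·m²: ✗ does not match
  D. V: ✗ does not match
  E. V·s: ✓ matches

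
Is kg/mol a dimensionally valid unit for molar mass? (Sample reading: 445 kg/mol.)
Yes

molar mass has SI base units: kg / mol
kg/mol reduces to the same SI base units, so it is a valid unit for molar mass.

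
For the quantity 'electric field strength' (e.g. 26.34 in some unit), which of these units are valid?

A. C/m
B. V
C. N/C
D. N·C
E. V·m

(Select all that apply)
C

electric field strength has SI base units: kg * m / (A * s^3)

Checking each option against kg * m / (A * s^3):
  A. C/m: ✗ does not match
  B. V: ✗ does not match
  C. N/C: ✓ matches
  D. N·C: ✗ does not match
  E. V·m: ✗ does not match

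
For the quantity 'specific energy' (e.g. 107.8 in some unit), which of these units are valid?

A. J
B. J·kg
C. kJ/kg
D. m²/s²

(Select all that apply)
C, D

specific energy has SI base units: m^2 / s^2

Checking each option against m^2 / s^2:
  A. J: ✗ does not match
  B. J·kg: ✗ does not match
  C. kJ/kg: ✓ matches
  D. m²/s²: ✓ matches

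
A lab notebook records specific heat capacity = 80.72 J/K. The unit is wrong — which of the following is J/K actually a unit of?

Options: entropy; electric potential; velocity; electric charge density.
entropy

specific heat capacity should have units dimensionally equivalent to m^2 / (s^2 * K) (e.g. J/(kg·K)).
The given unit 'J/K' reduces to kg * m^2 / (s^2 * K). Of the listed options, that is the dimensionality of entropy.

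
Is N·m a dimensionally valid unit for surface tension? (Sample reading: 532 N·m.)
No

surface tension has SI base units: kg / s^2
N·m does NOT reduce to kg / s^2; a valid unit for surface tension would be e.g. N/m.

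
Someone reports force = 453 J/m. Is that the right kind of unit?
Yes

force has SI base units: kg * m / s^2
J/m reduces to the same SI base units, so it is a valid unit for force.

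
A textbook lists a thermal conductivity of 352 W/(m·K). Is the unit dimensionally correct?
Yes

thermal conductivity has SI base units: kg * m / (s^3 * K)
W/(m·K) reduces to the same SI base units, so it is a valid unit for thermal conductivity.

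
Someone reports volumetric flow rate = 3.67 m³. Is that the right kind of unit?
No

volumetric flow rate has SI base units: m^3 / s
m³ does NOT reduce to m^3 / s; a valid unit for volumetric flow rate would be e.g. m³/s.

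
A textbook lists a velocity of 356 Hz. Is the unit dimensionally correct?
No

velocity has SI base units: m / s
Hz does NOT reduce to m / s; a valid unit for velocity would be e.g. m/s.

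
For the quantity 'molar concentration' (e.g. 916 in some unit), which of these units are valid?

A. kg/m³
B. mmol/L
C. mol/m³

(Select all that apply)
B, C

molar concentration has SI base units: mol / m^3

Checking each option against mol / m^3:
  A. kg/m³: ✗ does not match
  B. mmol/L: ✓ matches
  C. mol/m³: ✓ matches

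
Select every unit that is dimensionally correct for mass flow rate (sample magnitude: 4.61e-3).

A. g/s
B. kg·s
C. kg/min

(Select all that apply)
A, C

mass flow rate has SI base units: kg / s

Checking each option against kg / s:
  A. g/s: ✓ matches
  B. kg·s: ✗ does not match
  C. kg/min: ✓ matches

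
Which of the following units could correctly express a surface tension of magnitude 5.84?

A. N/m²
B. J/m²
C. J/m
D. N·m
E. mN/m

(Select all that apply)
B, E

surface tension has SI base units: kg / s^2

Checking each option against kg / s^2:
  A. N/m²: ✗ does not match
  B. J/m²: ✓ matches
  C. J/m: ✗ does not match
  D. N·m: ✗ does not match
  E. mN/m: ✓ matches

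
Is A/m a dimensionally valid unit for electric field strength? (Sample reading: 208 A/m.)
No

electric field strength has SI base units: kg * m / (A * s^3)
A/m does NOT reduce to kg * m / (A * s^3); a valid unit for electric field strength would be e.g. V/m.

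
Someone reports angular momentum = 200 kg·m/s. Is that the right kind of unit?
No

angular momentum has SI base units: kg * m^2 / s
kg·m/s does NOT reduce to kg * m^2 / s; a valid unit for angular momentum would be e.g. kg·m²/s.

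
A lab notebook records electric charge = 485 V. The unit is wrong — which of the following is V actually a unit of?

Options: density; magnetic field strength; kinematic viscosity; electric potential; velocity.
electric potential

electric charge should have units dimensionally equivalent to A * s (e.g. C).
The given unit 'V' reduces to kg * m^2 / (A * s^3). Of the listed options, that is the dimensionality of electric potential.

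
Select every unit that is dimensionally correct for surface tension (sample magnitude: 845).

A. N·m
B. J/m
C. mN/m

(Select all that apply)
C

surface tension has SI base units: kg / s^2

Checking each option against kg / s^2:
  A. N·m: ✗ does not match
  B. J/m: ✗ does not match
  C. mN/m: ✓ matches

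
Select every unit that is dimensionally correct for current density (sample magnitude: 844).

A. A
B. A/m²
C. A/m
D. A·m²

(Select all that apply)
B

current density has SI base units: A / m^2

Checking each option against A / m^2:
  A. A: ✗ does not match
  B. A/m²: ✓ matches
  C. A/m: ✗ does not match
  D. A·m²: ✗ does not match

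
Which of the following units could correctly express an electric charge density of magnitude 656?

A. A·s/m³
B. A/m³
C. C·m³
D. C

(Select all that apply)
A

electric charge density has SI base units: A * s / m^3

Checking each option against A * s / m^3:
  A. A·s/m³: ✓ matches
  B. A/m³: ✗ does not match
  C. C·m³: ✗ does not match
  D. C: ✗ does not match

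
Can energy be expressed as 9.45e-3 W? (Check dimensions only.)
No

energy has SI base units: kg * m^2 / s^2
W does NOT reduce to kg * m^2 / s^2; a valid unit for energy would be e.g. J.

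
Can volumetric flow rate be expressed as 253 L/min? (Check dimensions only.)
Yes

volumetric flow rate has SI base units: m^3 / s
L/min reduces to the same SI base units, so it is a valid unit for volumetric flow rate.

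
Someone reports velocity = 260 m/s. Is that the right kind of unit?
Yes

velocity has SI base units: m / s
m/s reduces to the same SI base units, so it is a valid unit for velocity.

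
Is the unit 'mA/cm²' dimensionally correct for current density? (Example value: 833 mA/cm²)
Yes

current density has SI base units: A / m^2
mA/cm² reduces to the same SI base units, so it is a valid unit for current density.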